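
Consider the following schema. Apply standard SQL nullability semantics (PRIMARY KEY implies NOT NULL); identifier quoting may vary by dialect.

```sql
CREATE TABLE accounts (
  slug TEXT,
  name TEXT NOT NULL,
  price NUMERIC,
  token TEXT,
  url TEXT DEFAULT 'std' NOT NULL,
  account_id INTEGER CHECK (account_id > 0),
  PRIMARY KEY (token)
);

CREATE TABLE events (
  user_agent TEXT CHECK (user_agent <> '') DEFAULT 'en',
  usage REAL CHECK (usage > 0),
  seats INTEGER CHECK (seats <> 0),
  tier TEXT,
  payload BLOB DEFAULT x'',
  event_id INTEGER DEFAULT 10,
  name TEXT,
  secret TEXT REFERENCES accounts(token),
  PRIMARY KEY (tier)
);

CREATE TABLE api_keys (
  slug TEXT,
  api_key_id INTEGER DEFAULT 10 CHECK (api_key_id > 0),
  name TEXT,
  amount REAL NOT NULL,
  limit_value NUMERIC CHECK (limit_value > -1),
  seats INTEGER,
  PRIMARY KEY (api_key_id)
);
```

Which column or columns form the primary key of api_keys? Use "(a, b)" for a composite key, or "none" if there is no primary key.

api_key_id

api_key_id is declared PRIMARY KEY as a table-level PRIMARY KEY clause.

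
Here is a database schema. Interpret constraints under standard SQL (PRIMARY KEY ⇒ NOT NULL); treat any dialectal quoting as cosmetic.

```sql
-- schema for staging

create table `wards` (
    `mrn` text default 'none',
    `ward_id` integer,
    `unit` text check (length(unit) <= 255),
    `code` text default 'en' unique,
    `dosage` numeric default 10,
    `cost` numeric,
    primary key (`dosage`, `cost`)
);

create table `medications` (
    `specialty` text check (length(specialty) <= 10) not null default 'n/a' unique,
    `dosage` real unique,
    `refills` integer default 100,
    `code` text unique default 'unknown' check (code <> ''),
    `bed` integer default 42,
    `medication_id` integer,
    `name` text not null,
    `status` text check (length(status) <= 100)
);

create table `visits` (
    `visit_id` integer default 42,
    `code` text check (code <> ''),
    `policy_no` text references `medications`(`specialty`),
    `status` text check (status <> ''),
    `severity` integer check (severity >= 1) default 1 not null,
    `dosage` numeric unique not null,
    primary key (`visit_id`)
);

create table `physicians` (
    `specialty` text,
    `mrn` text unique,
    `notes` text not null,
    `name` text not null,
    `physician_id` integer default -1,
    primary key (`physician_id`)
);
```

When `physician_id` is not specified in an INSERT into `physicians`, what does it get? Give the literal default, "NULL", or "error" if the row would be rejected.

-1

physician_id has an explicit DEFAULT -1.
When the column is omitted from an INSERT, that default is used.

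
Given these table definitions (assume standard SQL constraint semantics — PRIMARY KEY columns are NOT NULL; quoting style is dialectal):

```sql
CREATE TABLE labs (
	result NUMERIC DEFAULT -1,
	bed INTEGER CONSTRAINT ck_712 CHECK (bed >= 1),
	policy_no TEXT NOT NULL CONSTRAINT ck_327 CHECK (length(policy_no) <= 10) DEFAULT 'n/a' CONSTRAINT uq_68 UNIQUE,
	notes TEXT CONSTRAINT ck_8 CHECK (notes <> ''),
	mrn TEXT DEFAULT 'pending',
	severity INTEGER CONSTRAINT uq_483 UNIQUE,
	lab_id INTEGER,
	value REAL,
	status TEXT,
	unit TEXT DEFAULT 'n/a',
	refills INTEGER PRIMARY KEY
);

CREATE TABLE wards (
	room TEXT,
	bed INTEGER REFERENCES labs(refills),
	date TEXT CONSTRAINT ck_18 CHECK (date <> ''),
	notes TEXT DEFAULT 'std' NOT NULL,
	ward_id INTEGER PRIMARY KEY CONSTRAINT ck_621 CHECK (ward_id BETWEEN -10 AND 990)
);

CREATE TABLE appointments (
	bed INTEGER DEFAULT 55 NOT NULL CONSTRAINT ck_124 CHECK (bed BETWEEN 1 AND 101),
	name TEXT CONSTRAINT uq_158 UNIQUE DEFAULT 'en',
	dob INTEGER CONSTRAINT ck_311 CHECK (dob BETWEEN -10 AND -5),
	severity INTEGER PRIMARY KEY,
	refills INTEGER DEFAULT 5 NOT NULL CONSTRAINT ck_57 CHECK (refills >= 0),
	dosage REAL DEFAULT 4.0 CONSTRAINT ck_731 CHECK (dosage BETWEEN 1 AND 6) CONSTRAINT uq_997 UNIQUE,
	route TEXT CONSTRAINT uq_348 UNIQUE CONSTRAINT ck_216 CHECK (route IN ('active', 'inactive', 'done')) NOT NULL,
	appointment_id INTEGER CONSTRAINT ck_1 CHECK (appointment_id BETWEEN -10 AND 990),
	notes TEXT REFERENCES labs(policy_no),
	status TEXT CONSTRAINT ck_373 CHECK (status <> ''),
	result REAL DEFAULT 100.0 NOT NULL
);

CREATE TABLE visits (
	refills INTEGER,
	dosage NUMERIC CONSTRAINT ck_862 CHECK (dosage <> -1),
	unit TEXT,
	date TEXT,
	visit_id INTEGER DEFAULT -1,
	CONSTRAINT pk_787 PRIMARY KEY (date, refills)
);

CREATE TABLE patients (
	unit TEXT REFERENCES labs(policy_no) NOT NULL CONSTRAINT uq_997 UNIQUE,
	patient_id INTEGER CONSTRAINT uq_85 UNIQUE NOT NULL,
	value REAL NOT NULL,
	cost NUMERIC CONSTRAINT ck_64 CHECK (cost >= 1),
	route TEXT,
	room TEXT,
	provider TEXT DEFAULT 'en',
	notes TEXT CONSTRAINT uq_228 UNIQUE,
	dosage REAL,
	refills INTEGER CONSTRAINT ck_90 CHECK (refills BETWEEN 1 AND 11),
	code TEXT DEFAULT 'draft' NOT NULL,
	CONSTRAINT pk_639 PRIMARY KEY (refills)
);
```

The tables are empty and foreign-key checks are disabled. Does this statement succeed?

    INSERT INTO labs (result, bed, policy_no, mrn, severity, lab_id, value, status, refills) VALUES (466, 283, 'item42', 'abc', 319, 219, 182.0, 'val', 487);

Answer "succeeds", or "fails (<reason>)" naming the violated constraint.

succeeds

NOT NULL columns: policy_no is supplied; refills is supplied.
CHECK constraints: 283 satisfies (bed >= 1); 'item42' satisfies (length(policy_no) <= 10).
No constraint is violated.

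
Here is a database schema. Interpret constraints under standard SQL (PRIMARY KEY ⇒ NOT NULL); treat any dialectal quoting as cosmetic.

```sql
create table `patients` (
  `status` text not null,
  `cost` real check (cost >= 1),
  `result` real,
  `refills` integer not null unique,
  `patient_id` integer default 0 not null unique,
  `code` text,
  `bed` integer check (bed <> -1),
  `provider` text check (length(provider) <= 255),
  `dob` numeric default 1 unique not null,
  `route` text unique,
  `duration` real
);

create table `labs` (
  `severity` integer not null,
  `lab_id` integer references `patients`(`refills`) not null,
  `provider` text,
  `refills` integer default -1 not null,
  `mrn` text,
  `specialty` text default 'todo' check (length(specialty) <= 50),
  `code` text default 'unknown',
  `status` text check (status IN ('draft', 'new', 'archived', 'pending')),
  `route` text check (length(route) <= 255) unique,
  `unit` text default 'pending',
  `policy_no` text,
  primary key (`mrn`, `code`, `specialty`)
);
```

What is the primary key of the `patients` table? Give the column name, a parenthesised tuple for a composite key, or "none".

none

No column is declared PRIMARY KEY inline, and there is no table-level PRIMARY KEY clause in patients.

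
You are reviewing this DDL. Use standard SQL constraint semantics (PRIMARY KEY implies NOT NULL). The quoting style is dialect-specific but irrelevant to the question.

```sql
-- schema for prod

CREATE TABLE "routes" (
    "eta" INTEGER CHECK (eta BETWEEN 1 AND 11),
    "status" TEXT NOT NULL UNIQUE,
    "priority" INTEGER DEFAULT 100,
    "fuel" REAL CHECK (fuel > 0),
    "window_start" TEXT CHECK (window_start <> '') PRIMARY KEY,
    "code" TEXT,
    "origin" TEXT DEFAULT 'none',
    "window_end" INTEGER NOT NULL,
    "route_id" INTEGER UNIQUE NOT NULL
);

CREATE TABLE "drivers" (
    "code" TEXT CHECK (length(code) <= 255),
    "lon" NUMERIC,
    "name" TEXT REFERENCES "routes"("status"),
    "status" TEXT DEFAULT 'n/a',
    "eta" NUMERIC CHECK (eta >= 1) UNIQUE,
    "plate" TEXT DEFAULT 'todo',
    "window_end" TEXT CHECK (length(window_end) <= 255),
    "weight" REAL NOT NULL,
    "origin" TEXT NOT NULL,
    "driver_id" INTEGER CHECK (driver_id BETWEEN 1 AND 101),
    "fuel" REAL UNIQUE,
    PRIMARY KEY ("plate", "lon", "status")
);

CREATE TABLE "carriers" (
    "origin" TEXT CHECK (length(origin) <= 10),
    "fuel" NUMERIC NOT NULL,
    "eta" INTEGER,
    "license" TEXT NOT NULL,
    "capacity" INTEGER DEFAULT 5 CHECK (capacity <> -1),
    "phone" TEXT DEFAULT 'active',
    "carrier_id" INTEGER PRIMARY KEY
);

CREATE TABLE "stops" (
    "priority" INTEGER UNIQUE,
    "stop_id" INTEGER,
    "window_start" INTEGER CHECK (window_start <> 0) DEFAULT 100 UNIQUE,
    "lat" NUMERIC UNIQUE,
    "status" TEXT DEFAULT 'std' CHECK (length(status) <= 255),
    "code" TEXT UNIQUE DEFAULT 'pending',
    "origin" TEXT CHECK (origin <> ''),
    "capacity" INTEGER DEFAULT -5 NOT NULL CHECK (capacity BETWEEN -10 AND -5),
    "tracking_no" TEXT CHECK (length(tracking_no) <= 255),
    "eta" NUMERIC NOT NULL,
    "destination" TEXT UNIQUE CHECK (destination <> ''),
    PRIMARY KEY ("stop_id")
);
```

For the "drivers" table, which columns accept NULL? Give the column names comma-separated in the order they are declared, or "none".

- code: CHECK does not forbid NULL (a CHECK constraint passes when its expression is NULL) → nullable.
- lon: part of the PRIMARY KEY, which implies NOT NULL → not nullable.
- name: a foreign key column may be NULL unless separately constrained → nullable.
- status: part of the PRIMARY KEY, which implies NOT NULL → not nullable.
- eta: CHECK does not forbid NULL (a CHECK constraint passes when its expression is NULL) → nullable.
- plate: part of the PRIMARY KEY, which implies NOT NULL → not nullable.
- window_end: CHECK does not forbid NULL (a CHECK constraint passes when its expression is NULL) → nullable.
- weight: declared NOT NULL → not nullable.
- origin: declared NOT NULL → not nullable.
- driver_id: CHECK does not forbid NULL (a CHECK constraint passes when its expression is NULL) → nullable.
- fuel: UNIQUE does not imply NOT NULL → nullable.

code, name, eta, window_end, driver_id, fuel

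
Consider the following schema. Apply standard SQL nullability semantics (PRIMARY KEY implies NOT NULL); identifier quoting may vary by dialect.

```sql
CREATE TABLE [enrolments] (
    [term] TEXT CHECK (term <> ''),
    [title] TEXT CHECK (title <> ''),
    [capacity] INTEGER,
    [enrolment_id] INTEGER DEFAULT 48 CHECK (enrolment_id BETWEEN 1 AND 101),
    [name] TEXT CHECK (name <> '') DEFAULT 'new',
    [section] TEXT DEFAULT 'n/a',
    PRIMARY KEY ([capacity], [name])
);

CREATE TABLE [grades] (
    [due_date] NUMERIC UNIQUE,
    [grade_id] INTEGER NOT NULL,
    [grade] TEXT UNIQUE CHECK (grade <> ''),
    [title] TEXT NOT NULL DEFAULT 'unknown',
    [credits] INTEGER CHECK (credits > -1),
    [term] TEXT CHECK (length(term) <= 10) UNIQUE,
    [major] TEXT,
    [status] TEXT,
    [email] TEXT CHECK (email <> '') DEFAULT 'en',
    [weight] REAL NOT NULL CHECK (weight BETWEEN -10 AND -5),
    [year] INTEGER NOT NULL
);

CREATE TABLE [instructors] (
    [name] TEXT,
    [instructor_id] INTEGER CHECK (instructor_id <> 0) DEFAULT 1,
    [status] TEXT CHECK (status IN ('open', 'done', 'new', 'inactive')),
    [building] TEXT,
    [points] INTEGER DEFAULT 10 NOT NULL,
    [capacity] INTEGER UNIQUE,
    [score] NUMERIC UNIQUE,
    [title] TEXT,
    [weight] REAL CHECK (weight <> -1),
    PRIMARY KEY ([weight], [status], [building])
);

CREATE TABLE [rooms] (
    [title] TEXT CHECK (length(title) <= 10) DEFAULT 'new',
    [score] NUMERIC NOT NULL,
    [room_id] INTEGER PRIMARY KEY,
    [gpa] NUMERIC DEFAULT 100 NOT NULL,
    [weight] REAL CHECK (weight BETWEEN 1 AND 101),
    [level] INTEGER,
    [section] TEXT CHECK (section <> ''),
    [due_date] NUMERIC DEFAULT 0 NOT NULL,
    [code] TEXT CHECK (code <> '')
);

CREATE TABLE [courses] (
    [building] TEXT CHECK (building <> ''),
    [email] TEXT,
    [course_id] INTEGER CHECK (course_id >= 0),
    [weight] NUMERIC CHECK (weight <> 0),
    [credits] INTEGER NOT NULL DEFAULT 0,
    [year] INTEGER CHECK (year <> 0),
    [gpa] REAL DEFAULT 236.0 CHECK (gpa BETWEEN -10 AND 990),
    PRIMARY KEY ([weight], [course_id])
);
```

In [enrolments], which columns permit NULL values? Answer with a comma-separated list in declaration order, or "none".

term, title, enrolment_id, section

- term: CHECK does not forbid NULL (a CHECK constraint passes when its expression is NULL) → nullable.
- title: CHECK does not forbid NULL (a CHECK constraint passes when its expression is NULL) → nullable.
- capacity: part of the PRIMARY KEY, which implies NOT NULL → not nullable.
- enrolment_id: CHECK does not forbid NULL (a CHECK constraint passes when its expression is NULL) → nullable.
- name: part of the PRIMARY KEY, which implies NOT NULL → not nullable.
- section: DEFAULT only fills an omitted column; an explicit NULL is still allowed → nullable.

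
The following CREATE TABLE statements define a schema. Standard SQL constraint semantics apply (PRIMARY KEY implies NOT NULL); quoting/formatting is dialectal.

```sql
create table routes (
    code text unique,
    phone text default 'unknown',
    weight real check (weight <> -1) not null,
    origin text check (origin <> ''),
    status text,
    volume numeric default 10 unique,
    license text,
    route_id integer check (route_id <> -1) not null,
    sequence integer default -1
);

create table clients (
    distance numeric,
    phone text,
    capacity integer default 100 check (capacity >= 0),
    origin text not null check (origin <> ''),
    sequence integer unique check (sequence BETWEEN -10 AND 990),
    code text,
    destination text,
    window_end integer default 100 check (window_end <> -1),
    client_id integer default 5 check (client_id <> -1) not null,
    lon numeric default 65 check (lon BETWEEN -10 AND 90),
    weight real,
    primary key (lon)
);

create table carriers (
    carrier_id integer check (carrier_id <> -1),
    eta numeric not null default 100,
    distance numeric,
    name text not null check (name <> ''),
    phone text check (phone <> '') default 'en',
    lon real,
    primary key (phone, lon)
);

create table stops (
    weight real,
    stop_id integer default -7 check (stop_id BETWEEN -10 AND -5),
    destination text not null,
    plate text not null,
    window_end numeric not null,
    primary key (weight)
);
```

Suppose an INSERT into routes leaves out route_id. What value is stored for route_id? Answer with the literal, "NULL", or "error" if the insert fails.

route_id has no DEFAULT clause.
Omitting it would insert NULL, but it is declared NOT NULL, so the INSERT fails.

error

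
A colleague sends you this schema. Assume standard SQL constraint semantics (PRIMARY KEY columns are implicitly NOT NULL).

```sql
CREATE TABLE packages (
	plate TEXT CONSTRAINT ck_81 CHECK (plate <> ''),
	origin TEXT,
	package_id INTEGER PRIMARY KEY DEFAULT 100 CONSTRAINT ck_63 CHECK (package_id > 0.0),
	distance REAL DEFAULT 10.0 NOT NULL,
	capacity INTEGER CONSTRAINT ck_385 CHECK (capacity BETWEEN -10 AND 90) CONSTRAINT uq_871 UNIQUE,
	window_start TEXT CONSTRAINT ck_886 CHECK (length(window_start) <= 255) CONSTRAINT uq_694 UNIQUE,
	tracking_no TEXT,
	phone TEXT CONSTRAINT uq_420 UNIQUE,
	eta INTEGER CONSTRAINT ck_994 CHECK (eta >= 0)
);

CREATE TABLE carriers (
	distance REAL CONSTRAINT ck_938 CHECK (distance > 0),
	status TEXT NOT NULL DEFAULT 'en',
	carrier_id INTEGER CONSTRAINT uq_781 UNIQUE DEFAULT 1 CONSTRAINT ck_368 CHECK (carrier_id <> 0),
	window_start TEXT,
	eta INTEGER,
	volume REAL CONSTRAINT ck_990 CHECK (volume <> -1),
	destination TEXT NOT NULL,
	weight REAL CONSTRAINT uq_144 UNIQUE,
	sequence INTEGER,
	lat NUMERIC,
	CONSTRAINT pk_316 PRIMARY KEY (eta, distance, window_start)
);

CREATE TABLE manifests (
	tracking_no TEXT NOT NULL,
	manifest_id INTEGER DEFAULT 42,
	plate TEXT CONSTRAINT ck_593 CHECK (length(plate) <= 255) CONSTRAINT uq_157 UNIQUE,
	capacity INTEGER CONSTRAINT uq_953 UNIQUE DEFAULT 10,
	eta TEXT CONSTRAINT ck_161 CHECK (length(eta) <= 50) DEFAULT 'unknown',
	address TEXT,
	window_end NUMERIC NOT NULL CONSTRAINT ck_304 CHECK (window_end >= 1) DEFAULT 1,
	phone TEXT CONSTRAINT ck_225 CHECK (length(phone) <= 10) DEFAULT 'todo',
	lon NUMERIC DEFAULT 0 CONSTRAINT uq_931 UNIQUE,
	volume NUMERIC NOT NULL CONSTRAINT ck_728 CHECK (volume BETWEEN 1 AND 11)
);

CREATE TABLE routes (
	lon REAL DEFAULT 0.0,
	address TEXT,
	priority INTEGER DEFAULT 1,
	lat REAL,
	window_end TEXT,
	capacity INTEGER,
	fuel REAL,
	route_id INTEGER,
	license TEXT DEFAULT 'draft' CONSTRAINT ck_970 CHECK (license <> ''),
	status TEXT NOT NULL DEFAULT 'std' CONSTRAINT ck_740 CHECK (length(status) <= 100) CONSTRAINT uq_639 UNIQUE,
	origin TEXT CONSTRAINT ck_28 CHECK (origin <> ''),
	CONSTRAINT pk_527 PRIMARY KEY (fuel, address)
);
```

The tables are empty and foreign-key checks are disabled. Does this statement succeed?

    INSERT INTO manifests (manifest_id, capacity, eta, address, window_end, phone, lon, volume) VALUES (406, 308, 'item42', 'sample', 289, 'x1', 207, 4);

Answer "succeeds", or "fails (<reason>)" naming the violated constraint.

tracking_no is omitted from the column list and has no DEFAULT, so it would receive NULL.
But tracking_no is declared NOT NULL.

fails (NOT NULL on tracking_no)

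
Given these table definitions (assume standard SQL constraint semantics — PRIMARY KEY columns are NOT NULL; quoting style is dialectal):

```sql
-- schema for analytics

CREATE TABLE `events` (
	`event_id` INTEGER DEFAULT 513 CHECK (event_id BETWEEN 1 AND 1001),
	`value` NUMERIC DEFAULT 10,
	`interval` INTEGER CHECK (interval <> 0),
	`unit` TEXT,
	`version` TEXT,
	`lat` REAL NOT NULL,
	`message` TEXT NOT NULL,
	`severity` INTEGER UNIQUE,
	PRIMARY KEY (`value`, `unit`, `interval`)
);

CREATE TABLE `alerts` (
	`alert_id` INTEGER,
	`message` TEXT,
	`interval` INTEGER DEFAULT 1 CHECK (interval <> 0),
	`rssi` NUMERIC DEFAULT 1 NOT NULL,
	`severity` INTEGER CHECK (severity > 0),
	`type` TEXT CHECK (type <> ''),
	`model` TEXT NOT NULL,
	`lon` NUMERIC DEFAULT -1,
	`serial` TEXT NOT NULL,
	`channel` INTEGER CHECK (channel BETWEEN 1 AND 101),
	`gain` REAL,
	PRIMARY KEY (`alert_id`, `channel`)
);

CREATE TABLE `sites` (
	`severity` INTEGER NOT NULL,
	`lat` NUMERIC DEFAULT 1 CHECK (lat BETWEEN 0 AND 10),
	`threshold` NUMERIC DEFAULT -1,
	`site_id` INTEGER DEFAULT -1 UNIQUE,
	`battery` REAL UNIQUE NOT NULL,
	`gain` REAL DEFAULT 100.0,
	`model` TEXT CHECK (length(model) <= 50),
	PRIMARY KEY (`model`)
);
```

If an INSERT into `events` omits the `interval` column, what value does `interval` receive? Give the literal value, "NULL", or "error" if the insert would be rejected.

interval has no DEFAULT clause.
Omitting it would insert NULL, but it is part of the PRIMARY KEY, so the INSERT fails.

error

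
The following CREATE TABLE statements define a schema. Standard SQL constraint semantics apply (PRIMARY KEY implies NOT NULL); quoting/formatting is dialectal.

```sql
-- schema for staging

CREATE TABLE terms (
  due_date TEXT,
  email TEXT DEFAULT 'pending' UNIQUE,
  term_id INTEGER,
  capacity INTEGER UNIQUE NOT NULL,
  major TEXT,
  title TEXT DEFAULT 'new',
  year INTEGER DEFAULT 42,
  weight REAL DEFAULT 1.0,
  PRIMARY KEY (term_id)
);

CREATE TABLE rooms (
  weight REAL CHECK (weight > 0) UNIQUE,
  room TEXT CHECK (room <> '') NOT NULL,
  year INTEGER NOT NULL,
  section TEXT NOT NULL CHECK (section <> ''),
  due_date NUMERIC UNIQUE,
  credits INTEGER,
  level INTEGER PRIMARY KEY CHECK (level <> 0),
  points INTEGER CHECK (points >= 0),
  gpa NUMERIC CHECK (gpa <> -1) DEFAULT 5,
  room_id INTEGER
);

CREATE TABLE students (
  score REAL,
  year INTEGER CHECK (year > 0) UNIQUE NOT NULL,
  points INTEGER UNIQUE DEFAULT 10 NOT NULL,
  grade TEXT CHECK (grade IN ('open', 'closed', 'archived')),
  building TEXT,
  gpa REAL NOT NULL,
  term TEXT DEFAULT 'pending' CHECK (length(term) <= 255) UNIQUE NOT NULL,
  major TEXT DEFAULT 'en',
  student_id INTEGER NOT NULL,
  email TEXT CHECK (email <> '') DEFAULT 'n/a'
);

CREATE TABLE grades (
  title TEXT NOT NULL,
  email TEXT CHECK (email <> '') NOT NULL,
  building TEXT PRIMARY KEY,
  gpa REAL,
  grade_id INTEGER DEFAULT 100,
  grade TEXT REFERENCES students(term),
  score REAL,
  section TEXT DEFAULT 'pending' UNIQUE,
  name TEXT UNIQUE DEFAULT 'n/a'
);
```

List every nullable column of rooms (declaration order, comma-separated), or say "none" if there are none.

- weight: CHECK does not forbid NULL (a CHECK constraint passes when its expression is NULL) → nullable.
- room: declared NOT NULL → not nullable.
- year: declared NOT NULL → not nullable.
- section: declared NOT NULL → not nullable.
- due_date: UNIQUE does not imply NOT NULL → nullable.
- credits: no NOT NULL constraint applies → nullable.
- level: part of the PRIMARY KEY, which implies NOT NULL → not nullable.
- points: CHECK does not forbid NULL (a CHECK constraint passes when its expression is NULL) → nullable.
- gpa: CHECK does not forbid NULL (a CHECK constraint passes when its expression is NULL) → nullable.
- room_id: no NOT NULL constraint applies → nullable.

weight, due_date, credits, points, gpa, room_id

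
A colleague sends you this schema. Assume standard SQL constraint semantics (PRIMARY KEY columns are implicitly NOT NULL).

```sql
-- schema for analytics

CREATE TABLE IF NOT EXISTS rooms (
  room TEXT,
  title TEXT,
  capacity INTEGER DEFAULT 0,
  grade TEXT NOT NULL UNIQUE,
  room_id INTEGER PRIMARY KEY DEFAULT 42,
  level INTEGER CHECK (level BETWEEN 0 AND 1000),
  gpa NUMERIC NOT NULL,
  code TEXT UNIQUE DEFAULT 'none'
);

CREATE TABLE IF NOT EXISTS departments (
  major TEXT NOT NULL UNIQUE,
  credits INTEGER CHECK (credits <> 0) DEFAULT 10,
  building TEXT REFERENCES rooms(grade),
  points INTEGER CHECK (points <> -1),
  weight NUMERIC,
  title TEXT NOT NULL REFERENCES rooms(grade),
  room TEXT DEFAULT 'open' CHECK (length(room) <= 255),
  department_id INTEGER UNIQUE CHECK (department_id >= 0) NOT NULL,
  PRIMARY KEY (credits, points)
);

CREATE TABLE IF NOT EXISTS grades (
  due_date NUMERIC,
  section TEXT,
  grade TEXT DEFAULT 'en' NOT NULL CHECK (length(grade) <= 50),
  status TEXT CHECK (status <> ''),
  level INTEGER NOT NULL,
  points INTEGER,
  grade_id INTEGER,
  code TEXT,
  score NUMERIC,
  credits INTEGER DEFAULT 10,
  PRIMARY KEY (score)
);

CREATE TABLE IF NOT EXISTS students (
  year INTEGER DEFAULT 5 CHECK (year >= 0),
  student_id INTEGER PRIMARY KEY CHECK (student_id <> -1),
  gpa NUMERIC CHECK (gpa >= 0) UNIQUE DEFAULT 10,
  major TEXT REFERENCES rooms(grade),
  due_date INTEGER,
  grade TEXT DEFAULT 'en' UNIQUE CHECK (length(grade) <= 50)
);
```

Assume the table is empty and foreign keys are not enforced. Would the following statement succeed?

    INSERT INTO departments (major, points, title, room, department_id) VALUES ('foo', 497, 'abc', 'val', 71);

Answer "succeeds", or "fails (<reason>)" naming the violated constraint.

succeeds

NOT NULL columns: credits defaults to 10; department_id is supplied; major is supplied; points is supplied; title is supplied.
CHECK constraints: 497 satisfies (points <> -1); 'val' satisfies (length(room) <= 255); 71 satisfies (department_id >= 0).
No constraint is violated.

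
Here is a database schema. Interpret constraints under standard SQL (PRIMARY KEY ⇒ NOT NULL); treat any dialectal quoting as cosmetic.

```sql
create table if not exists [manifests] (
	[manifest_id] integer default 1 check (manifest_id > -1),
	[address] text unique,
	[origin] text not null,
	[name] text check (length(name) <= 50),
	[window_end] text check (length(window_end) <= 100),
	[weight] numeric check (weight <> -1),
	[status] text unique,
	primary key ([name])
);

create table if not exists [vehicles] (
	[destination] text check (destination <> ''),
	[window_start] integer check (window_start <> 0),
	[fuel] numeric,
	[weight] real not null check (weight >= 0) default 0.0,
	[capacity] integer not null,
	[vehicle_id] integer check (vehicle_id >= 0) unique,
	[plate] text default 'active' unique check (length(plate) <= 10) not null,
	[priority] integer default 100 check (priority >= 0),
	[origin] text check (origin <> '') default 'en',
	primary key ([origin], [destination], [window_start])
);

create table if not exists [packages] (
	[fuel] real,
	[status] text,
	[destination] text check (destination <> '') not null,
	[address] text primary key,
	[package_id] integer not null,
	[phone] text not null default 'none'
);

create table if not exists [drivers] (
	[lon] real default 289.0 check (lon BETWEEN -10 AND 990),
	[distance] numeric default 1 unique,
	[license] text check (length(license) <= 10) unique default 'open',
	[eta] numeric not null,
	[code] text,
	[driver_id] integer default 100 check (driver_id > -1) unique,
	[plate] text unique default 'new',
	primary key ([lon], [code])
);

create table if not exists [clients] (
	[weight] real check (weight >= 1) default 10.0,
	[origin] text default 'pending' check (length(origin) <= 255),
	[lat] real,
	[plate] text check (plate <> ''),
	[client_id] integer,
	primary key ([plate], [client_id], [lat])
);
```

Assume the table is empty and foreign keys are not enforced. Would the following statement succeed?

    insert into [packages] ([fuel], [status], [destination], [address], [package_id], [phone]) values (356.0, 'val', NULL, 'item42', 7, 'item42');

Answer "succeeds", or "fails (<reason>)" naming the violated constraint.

fails (NOT NULL on destination)

destination is explicitly set to NULL, but destination is declared NOT NULL.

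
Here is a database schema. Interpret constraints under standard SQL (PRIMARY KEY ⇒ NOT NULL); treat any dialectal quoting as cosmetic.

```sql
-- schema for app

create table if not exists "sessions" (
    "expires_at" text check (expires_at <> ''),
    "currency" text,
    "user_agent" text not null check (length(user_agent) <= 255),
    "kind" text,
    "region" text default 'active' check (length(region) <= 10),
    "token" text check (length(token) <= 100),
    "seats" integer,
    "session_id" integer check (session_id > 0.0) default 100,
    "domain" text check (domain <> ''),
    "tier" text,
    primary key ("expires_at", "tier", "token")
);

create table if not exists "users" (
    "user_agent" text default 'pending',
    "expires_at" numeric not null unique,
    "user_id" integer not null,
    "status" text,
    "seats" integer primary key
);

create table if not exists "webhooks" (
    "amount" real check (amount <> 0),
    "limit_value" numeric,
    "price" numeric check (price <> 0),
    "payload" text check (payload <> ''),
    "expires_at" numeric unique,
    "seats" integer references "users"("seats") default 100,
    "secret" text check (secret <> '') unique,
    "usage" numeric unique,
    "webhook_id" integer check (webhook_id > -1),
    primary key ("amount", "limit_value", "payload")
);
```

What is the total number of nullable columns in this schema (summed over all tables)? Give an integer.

sessions: 6 nullable (currency, kind, region, seats, session_id, domain — PK (expires_at, tier, token) and explicit NOT NULL columns excluded).
users: 2 nullable (user_agent, status — PK (seats) and explicit NOT NULL columns excluded).
webhooks: 6 nullable (price, expires_at, seats, secret, usage, webhook_id — PK (amount, limit_value, payload) and explicit NOT NULL columns excluded).
Total: 6 + 2 + 6 = 14.

14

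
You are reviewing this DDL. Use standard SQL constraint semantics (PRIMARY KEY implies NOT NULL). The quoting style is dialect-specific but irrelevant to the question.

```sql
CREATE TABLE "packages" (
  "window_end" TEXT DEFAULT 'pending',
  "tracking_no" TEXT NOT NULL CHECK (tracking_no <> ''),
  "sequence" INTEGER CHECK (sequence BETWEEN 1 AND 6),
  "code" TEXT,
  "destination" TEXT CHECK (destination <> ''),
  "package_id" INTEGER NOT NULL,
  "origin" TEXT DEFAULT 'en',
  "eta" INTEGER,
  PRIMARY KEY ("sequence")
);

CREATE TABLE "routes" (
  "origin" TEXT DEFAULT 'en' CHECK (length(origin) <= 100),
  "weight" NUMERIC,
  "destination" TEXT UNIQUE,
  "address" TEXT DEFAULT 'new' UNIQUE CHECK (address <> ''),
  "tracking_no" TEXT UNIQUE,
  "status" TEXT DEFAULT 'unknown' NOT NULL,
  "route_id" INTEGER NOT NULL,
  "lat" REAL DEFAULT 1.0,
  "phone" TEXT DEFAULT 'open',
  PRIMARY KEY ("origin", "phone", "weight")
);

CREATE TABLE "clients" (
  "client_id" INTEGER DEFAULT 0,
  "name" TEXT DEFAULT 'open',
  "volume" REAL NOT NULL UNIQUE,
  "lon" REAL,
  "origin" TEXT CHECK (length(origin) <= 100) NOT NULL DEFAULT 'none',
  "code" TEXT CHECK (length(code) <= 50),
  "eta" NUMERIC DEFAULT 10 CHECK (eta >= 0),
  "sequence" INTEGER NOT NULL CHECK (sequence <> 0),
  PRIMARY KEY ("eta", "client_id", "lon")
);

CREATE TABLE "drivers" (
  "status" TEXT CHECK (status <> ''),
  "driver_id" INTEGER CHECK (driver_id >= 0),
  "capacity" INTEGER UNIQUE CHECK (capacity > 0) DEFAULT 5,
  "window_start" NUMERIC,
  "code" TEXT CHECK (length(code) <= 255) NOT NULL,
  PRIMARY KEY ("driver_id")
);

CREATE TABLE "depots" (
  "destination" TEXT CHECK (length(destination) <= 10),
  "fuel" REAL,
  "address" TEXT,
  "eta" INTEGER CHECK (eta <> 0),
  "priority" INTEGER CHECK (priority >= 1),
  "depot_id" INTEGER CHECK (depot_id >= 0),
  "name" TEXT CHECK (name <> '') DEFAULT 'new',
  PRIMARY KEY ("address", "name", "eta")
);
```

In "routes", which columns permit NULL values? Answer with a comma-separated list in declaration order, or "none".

destination, address, tracking_no, lat

- origin: part of the PRIMARY KEY, which implies NOT NULL → not nullable.
- weight: part of the PRIMARY KEY, which implies NOT NULL → not nullable.
- destination: UNIQUE does not imply NOT NULL → nullable.
- address: CHECK does not forbid NULL (a CHECK constraint passes when its expression is NULL) → nullable.
- tracking_no: UNIQUE does not imply NOT NULL → nullable.
- status: declared NOT NULL → not nullable.
- route_id: declared NOT NULL → not nullable.
- lat: DEFAULT only fills an omitted column; an explicit NULL is still allowed → nullable.
- phone: part of the PRIMARY KEY, which implies NOT NULL → not nullable.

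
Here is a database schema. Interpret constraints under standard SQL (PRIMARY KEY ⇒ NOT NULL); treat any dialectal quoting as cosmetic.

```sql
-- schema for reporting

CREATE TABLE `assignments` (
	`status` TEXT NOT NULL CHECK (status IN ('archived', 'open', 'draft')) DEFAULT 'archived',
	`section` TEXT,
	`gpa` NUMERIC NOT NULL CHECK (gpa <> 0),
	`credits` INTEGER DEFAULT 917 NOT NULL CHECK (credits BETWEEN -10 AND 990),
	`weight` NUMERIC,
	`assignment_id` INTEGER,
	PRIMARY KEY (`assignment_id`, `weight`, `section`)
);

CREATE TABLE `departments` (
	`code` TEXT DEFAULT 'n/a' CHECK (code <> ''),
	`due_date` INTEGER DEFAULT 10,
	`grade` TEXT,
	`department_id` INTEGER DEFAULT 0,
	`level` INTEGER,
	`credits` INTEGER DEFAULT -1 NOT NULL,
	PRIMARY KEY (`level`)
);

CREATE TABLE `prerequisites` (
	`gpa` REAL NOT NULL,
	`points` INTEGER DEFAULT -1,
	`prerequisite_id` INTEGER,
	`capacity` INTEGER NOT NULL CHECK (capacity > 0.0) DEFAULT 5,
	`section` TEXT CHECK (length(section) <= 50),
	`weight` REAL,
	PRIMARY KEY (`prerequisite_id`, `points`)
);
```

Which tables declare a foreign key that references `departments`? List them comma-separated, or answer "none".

No REFERENCES clause anywhere in the schema names departments.

none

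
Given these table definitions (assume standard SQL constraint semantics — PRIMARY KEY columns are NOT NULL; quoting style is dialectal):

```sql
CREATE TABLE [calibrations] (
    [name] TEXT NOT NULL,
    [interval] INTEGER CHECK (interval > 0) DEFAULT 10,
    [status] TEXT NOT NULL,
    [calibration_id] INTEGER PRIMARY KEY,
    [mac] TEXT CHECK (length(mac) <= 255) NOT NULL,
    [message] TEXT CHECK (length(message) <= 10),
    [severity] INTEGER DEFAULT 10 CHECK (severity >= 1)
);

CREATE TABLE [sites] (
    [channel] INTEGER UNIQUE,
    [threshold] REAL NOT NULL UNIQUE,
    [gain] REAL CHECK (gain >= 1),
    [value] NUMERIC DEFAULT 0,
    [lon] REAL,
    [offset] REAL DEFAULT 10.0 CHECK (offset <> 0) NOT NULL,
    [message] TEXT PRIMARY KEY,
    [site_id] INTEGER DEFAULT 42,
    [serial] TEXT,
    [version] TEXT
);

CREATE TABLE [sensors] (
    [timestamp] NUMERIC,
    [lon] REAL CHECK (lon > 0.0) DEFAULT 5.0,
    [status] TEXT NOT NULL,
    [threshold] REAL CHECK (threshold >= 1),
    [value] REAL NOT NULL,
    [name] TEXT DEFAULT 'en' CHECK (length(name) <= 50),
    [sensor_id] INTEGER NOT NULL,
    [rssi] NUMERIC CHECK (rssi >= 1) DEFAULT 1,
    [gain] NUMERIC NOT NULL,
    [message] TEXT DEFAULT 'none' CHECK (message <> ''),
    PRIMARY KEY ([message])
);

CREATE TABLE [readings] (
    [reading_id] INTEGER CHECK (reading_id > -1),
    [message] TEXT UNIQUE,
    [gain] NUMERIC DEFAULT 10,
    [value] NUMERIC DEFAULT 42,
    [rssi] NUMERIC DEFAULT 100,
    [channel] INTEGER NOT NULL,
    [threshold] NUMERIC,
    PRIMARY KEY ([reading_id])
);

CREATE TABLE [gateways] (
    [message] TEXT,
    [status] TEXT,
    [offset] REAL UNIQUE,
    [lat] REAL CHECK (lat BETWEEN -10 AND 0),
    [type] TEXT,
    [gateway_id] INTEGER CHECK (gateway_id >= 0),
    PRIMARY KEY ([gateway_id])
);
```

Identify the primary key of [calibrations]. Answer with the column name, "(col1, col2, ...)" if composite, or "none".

calibration_id

calibration_id is declared PRIMARY KEY inline on the column.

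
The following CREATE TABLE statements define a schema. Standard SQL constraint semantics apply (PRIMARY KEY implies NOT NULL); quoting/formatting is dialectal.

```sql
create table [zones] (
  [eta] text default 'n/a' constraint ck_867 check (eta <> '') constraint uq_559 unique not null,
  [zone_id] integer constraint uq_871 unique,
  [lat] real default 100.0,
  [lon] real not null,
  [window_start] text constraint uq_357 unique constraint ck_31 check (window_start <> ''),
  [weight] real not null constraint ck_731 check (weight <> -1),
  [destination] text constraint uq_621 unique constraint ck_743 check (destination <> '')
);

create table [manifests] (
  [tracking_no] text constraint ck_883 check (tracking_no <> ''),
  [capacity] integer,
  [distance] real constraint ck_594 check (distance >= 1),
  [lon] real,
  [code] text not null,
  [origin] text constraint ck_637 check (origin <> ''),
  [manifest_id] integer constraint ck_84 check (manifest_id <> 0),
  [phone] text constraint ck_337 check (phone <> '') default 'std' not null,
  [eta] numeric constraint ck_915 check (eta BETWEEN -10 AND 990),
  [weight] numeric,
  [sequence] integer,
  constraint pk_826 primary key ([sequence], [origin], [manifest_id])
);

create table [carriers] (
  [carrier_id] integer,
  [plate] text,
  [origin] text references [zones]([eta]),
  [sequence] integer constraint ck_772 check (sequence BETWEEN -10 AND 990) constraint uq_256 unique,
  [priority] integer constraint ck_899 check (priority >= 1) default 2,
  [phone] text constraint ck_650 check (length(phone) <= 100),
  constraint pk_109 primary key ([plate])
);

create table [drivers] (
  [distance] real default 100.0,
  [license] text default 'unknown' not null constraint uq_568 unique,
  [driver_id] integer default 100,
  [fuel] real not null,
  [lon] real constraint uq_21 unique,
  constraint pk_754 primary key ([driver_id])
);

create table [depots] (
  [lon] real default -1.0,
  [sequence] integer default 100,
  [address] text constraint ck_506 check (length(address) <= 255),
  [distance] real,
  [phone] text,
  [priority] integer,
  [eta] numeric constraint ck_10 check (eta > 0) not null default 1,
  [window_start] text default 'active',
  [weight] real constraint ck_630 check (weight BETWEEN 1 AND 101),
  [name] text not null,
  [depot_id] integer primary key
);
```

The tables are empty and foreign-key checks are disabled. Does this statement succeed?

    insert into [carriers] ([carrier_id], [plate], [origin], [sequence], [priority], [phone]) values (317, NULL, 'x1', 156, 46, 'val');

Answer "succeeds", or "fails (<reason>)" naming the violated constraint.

plate is explicitly set to NULL, but plate is part of the PRIMARY KEY (implied NOT NULL).

fails (NOT NULL on plate)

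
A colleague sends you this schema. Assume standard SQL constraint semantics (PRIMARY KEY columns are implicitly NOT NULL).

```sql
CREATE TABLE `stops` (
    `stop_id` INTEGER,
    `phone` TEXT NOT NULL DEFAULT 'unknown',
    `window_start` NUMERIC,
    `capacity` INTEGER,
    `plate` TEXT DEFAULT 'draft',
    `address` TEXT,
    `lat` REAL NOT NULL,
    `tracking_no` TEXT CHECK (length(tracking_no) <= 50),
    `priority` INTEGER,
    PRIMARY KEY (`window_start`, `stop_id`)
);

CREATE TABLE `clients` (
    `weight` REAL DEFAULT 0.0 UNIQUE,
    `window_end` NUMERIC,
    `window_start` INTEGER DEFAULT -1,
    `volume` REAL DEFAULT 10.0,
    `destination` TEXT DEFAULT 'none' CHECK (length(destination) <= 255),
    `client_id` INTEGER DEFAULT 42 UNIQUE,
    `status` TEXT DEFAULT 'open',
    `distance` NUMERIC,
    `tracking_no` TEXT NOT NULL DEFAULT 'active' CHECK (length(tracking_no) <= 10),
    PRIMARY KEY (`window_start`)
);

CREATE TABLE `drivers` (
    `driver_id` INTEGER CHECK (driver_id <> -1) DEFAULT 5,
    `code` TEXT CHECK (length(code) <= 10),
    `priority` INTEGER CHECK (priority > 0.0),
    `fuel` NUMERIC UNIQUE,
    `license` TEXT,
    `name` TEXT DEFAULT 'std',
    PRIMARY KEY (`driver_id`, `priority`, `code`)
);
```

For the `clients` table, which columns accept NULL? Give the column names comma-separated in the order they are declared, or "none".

weight, window_end, volume, destination, client_id, status, distance

- weight: UNIQUE does not imply NOT NULL → nullable.
- window_end: no NOT NULL constraint applies → nullable.
- window_start: part of the PRIMARY KEY, which implies NOT NULL → not nullable.
- volume: DEFAULT only fills an omitted column; an explicit NULL is still allowed → nullable.
- destination: CHECK does not forbid NULL (a CHECK constraint passes when its expression is NULL) → nullable.
- client_id: UNIQUE does not imply NOT NULL → nullable.
- status: DEFAULT only fills an omitted column; an explicit NULL is still allowed → nullable.
- distance: no NOT NULL constraint applies → nullable.
- tracking_no: declared NOT NULL → not nullable.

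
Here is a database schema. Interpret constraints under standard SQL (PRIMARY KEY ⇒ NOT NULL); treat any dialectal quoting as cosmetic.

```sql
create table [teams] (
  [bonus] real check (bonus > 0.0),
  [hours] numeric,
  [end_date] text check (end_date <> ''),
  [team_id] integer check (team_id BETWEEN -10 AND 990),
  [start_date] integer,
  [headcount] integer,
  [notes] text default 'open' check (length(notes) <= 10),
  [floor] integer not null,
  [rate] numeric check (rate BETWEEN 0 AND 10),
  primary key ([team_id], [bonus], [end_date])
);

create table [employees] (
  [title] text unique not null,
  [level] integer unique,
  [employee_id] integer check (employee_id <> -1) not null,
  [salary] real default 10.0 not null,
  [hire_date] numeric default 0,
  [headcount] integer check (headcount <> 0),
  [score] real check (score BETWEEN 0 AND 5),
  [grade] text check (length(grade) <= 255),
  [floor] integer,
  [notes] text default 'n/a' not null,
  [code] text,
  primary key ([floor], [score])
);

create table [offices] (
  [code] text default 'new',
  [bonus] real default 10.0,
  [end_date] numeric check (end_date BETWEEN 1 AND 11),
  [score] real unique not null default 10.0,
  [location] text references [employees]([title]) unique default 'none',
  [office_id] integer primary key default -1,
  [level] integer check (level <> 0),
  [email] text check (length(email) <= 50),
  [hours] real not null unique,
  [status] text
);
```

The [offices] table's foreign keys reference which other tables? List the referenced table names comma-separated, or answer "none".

- location REFERENCES employees(title).

employees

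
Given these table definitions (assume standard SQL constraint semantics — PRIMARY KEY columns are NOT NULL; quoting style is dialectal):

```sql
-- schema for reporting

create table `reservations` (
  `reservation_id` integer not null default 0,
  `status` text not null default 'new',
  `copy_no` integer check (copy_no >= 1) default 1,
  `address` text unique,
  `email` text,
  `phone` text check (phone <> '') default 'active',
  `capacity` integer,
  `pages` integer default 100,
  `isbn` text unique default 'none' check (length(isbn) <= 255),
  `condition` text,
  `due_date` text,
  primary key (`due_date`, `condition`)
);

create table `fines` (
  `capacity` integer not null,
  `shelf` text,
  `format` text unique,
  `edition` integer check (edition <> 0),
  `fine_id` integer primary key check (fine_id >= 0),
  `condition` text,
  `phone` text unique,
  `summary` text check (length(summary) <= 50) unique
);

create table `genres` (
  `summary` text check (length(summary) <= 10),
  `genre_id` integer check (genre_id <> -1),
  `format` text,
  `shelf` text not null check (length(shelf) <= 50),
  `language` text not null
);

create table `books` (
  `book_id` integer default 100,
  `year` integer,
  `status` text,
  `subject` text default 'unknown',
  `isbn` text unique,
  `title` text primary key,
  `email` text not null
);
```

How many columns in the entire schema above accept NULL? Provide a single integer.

reservations: 7 nullable (copy_no, address, email, phone, capacity, pages, isbn — PK (due_date, condition) and explicit NOT NULL columns excluded).
fines: 6 nullable (shelf, format, edition, condition, phone, summary — PK (fine_id) and explicit NOT NULL columns excluded).
genres: 3 nullable (summary, genre_id, format — PK none and explicit NOT NULL columns excluded).
books: 5 nullable (book_id, year, status, subject, isbn — PK (title) and explicit NOT NULL columns excluded).
Total: 7 + 6 + 3 + 5 = 21.

21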